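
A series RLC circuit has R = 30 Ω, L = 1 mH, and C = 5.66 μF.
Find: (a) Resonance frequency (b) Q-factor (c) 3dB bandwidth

Step 1 — Resonance: ω₀ = 1/√(LC) = 1/√(0.001·5.66e-06) = 1.329e+04 rad/s.
Step 2 — f₀ = ω₀/(2π) = 2115 Hz.
Step 3 — Series Q: Q = ω₀L/R = 1.329e+04·0.001/30 = 0.4431.
Step 4 — Bandwidth: Δω = ω₀/Q = 3e+04 rad/s; BW = Δω/(2π) = 4775 Hz.

(a) f₀ = 2115 Hz  (b) Q = 0.4431  (c) BW = 4775 Hz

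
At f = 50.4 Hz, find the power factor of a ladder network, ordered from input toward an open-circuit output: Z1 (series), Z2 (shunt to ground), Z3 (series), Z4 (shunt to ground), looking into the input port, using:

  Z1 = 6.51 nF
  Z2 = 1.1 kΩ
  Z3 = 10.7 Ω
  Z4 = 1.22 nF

Step 1 — Angular frequency: ω = 2π·f = 2π·50.4 = 316.7 rad/s.
Step 2 — Component impedances:
  Z1: Z = 1/(jωC) = -j/(ω·C) = 0 - j4.851e+05 Ω
  Z2: Z = R = 1100 Ω
  Z3: Z = R = 10.7 Ω
  Z4: Z = 1/(jωC) = -j/(ω·C) = 0 - j2.588e+06 Ω
Step 3 — Ladder network (open output): work backward from the far end, alternating series and parallel combinations. Z_in = 1100 - j4.851e+05 Ω = 4.851e+05∠-89.9° Ω.
Step 4 — Power factor: PF = cos(φ) = Re(Z)/|Z| = 1100/4.851e+05 = 0.002268.
Step 5 — Type: Im(Z) = -4.851e+05 ⇒ leading (phase φ = -89.9°).

PF = 0.002268 (leading, φ = -89.9°)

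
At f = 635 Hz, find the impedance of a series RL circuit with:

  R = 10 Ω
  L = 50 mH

Step 1 — Angular frequency: ω = 2π·f = 2π·635 = 3990 rad/s.
Step 2 — Component impedances:
  R: Z = R = 10 Ω
  L: Z = jωL = j·3990·0.05 = 0 + j199.5 Ω
Step 3 — Series combination: Z_total = R + L = 10 + j199.5 Ω = 199.7∠87.1° Ω.

Z = 10 + j199.5 Ω = 199.7∠87.1° Ω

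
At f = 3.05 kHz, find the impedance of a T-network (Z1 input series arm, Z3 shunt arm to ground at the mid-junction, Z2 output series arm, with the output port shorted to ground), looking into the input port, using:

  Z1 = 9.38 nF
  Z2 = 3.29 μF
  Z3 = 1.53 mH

Step 1 — Angular frequency: ω = 2π·f = 2π·3050 = 1.916e+04 rad/s.
Step 2 — Component impedances:
  Z1: Z = 1/(jωC) = -j/(ω·C) = 0 - j5563 Ω
  Z2: Z = 1/(jωC) = -j/(ω·C) = 0 - j15.86 Ω
  Z3: Z = jωL = j·1.916e+04·0.00153 = 0 + j29.32 Ω
Step 3 — With the output port shorted to ground, the output series arm Z2 runs from the junction to ground; the shunt arm Z3 also runs from the junction to ground. They appear in parallel: Z3 || Z2 = 0 - j34.55 Ω.
Step 4 — Series with input arm Z1: Z_in = Z1 + (Z3 || Z2) = 0 - j5598 Ω = 5598∠-90.0° Ω.

Z = 0 - j5598 Ω = 5598∠-90.0° Ω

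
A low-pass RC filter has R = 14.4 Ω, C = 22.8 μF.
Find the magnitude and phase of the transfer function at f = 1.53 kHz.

Step 1 — Angular frequency: ω = 2π·1530 = 9613 rad/s.
Step 2 — Transfer function: H(jω) = 1/(1 + jωRC).
Step 3 — Denominator: 1 + jωRC = 1 + j·9613·14.4·2.28e-05 = 1 + j3.156.
Step 4 — H = 0.09123 - j0.2879.
Step 5 — Magnitude: |H| = 0.302 (-10.4 dB); phase: φ = -72.4°.

|H| = 0.302 (-10.4 dB), φ = -72.4°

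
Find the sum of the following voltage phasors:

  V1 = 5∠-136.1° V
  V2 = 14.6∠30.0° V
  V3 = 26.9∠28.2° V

Step 1 — Convert each phasor to rectangular form:
  V1 = 5·(cos(-136.1°) + j·sin(-136.1°)) = -3.603 - j3.467 V
  V2 = 14.6·(cos(30.0°) + j·sin(30.0°)) = 12.64 + j7.3 V
  V3 = 26.9·(cos(28.2°) + j·sin(28.2°)) = 23.71 + j12.71 V
Step 2 — Sum components: V_total = 32.75 + j16.54 V.
Step 3 — Convert to polar: |V_total| = 36.69 V, ∠V_total = 26.8°.

V_total = 36.69∠26.8° V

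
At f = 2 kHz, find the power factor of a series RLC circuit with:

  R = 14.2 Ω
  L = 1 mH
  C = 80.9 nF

Step 1 — Angular frequency: ω = 2π·f = 2π·2000 = 1.257e+04 rad/s.
Step 2 — Component impedances:
  R: Z = R = 14.2 Ω
  L: Z = jωL = j·1.257e+04·0.001 = 0 + j12.57 Ω
  C: Z = 1/(jωC) = -j/(ω·C) = 0 - j983.7 Ω
Step 3 — Series combination: Z_total = R + L + C = 14.2 - j971.1 Ω = 971.2∠-89.2° Ω.
Step 4 — Power factor: PF = cos(φ) = Re(Z)/|Z| = 14.2/971.2 = 0.01462.
Step 5 — Type: Im(Z) = -971.1 ⇒ leading (phase φ = -89.2°).

PF = 0.01462 (leading, φ = -89.2°)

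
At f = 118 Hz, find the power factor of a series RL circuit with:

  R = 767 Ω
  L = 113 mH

Step 1 — Angular frequency: ω = 2π·f = 2π·118 = 741.4 rad/s.
Step 2 — Component impedances:
  R: Z = R = 767 Ω
  L: Z = jωL = j·741.4·0.113 = 0 + j83.78 Ω
Step 3 — Series combination: Z_total = R + L = 767 + j83.78 Ω = 771.6∠6.2° Ω.
Step 4 — Power factor: PF = cos(φ) = Re(Z)/|Z| = 767/771.56 = 0.9941.
Step 5 — Type: Im(Z) = 83.78 ⇒ lagging (phase φ = 6.2°).

PF = 0.9941 (lagging, φ = 6.2°)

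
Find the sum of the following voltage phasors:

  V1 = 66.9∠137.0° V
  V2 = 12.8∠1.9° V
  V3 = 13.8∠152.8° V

Step 1 — Convert each phasor to rectangular form:
  V1 = 66.9·(cos(137.0°) + j·sin(137.0°)) = -48.93 + j45.63 V
  V2 = 12.8·(cos(1.9°) + j·sin(1.9°)) = 12.79 + j0.4244 V
  V3 = 13.8·(cos(152.8°) + j·sin(152.8°)) = -12.27 + j6.308 V
Step 2 — Sum components: V_total = -48.41 + j52.36 V.
Step 3 — Convert to polar: |V_total| = 71.31 V, ∠V_total = 132.8°.

V_total = 71.31∠132.8° V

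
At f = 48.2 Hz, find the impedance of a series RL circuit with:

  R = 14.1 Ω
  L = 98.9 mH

Step 1 — Angular frequency: ω = 2π·f = 2π·48.2 = 302.8 rad/s.
Step 2 — Component impedances:
  R: Z = R = 14.1 Ω
  L: Z = jωL = j·302.8·0.0989 = 0 + j29.95 Ω
Step 3 — Series combination: Z_total = R + L = 14.1 + j29.95 Ω = 33.1∠64.8° Ω.

Z = 14.1 + j29.95 Ω = 33.1∠64.8° Ω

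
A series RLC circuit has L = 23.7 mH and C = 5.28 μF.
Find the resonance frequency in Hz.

Step 1 — Resonance condition Im(Z)=0 gives ω₀ = 1/√(LC).
Step 2 — ω₀ = 1/√(0.0237·5.28e-06) = 2827 rad/s.
Step 3 — f₀ = ω₀/(2π) = 449.9 Hz.

f₀ = 449.9 Hz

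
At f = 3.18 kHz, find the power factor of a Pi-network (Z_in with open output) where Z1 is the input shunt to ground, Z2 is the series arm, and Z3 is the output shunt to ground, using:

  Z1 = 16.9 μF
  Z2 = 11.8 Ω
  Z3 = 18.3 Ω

Step 1 — Angular frequency: ω = 2π·f = 2π·3180 = 1.998e+04 rad/s.
Step 2 — Component impedances:
  Z1: Z = 1/(jωC) = -j/(ω·C) = 0 - j2.961 Ω
  Z2: Z = R = 11.8 Ω
  Z3: Z = R = 18.3 Ω
Step 3 — With open output, the series arm Z2 and the output shunt Z3 appear in series to ground: Z2 + Z3 = 30.1 Ω.
Step 4 — Parallel with input shunt Z1: Z_in = Z1 || (Z2 + Z3) = 0.2886 - j2.933 Ω = 2.947∠-84.4° Ω.
Step 5 — Power factor: PF = cos(φ) = Re(Z)/|Z| = 0.288577/2.94723 = 0.09791.
Step 6 — Type: Im(Z) = -2.933 ⇒ leading (phase φ = -84.4°).

PF = 0.09791 (leading, φ = -84.4°)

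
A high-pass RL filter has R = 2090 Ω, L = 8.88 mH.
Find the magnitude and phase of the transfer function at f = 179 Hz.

Step 1 — Angular frequency: ω = 2π·179 = 1125 rad/s.
Step 2 — Transfer function: H(jω) = jωL/(R + jωL).
Step 3 — Numerator jωL = j·9.987; denominator R + jωL = 2090 + j9.987.
Step 4 — H = 2.283e-05 + j0.004778.
Step 5 — Magnitude: |H| = 0.004779 (-46.4 dB); phase: φ = 89.7°.

|H| = 0.004779 (-46.4 dB), φ = 89.7°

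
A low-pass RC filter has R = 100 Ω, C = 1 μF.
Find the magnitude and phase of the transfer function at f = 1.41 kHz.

Step 1 — Angular frequency: ω = 2π·1410 = 8859 rad/s.
Step 2 — Transfer function: H(jω) = 1/(1 + jωRC).
Step 3 — Denominator: 1 + jωRC = 1 + j·8859·100·1e-06 = 1 + j0.8859.
Step 4 — H = 0.5603 - j0.4964.
Step 5 — Magnitude: |H| = 0.7485 (-2.5 dB); phase: φ = -41.5°.

|H| = 0.7485 (-2.5 dB), φ = -41.5°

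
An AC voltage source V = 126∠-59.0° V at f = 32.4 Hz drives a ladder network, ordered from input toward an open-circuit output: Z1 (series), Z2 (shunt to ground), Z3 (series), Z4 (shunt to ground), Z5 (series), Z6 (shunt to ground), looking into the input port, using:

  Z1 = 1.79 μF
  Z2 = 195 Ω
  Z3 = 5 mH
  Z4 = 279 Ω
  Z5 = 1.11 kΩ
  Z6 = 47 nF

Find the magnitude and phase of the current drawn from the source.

Step 1 — Angular frequency: ω = 2π·f = 2π·32.4 = 203.6 rad/s.
Step 2 — Component impedances:
  Z1: Z = 1/(jωC) = -j/(ω·C) = 0 - j2744 Ω
  Z2: Z = R = 195 Ω
  Z3: Z = jωL = j·203.6·0.005 = 0 + j1.018 Ω
  Z4: Z = R = 279 Ω
  Z5: Z = R = 1110 Ω
  Z6: Z = 1/(jωC) = -j/(ω·C) = 0 - j1.045e+05 Ω
Step 3 — Ladder network (open output): work backward from the far end, alternating series and parallel combinations. Z_in = 114.8 - j2744 Ω = 2747∠-87.6° Ω.
Step 4 — Source phasor: V = 126∠-59.0° V = 64.89 - j108 V.
Step 5 — Ohm's law: I = V / Z_total = (64.89 - j108) / (114.8 - j2744) = 0.04028 + j0.02196 A.
Step 6 — Convert to polar: |I| = 0.04588 A, ∠I = 28.6°.

I = 0.04588∠28.6° A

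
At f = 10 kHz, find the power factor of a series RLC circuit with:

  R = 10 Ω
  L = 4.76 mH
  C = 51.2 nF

Step 1 — Angular frequency: ω = 2π·f = 2π·1e+04 = 6.283e+04 rad/s.
Step 2 — Component impedances:
  R: Z = R = 10 Ω
  L: Z = jωL = j·6.283e+04·0.00476 = 0 + j299.1 Ω
  C: Z = 1/(jωC) = -j/(ω·C) = 0 - j310.8 Ω
Step 3 — Series combination: Z_total = R + L + C = 10 - j11.77 Ω = 15.44∠-49.6° Ω.
Step 4 — Power factor: PF = cos(φ) = Re(Z)/|Z| = 10/15.444 = 0.6475.
Step 5 — Type: Im(Z) = -11.77 ⇒ leading (phase φ = -49.6°).

PF = 0.6475 (leading, φ = -49.6°)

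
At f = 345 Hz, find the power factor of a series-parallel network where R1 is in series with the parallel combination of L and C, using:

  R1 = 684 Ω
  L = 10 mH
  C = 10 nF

Step 1 — Angular frequency: ω = 2π·f = 2π·345 = 2168 rad/s.
Step 2 — Component impedances:
  R1: Z = R = 684 Ω
  L: Z = jωL = j·2168·0.01 = 0 + j21.68 Ω
  C: Z = 1/(jωC) = -j/(ω·C) = 0 - j4.613e+04 Ω
Step 3 — Parallel branch: L || C = 1/(1/L + 1/C) = 0 + j21.69 Ω.
Step 4 — Series with R1: Z_total = R1 + (L || C) = 684 + j21.69 Ω = 684.3∠1.8° Ω.
Step 5 — Power factor: PF = cos(φ) = Re(Z)/|Z| = 684/684.34 = 0.9995.
Step 6 — Type: Im(Z) = 21.69 ⇒ lagging (phase φ = 1.8°).

PF = 0.9995 (lagging, φ = 1.8°)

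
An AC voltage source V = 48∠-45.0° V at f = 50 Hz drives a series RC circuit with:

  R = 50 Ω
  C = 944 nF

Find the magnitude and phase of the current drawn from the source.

Step 1 — Angular frequency: ω = 2π·f = 2π·50 = 314.2 rad/s.
Step 2 — Component impedances:
  R: Z = R = 50 Ω
  C: Z = 1/(jωC) = -j/(ω·C) = 0 - j3372 Ω
Step 3 — Series combination: Z_total = R + C = 50 - j3372 Ω = 3372∠-89.2° Ω.
Step 4 — Source phasor: V = 48∠-45.0° V = 33.94 - j33.94 V.
Step 5 — Ohm's law: I = V / Z_total = (33.94 - j33.94) / (50 - j3372) = 0.01021 + j0.009914 A.
Step 6 — Convert to polar: |I| = 0.01423 A, ∠I = 44.2°.

I = 0.01423∠44.2° A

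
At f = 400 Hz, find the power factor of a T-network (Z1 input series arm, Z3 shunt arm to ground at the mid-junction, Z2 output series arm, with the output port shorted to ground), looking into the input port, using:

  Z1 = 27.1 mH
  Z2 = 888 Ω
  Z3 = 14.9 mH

Step 1 — Angular frequency: ω = 2π·f = 2π·400 = 2513 rad/s.
Step 2 — Component impedances:
  Z1: Z = jωL = j·2513·0.0271 = 0 + j68.11 Ω
  Z2: Z = R = 888 Ω
  Z3: Z = jωL = j·2513·0.0149 = 0 + j37.45 Ω
Step 3 — With the output port shorted to ground, the output series arm Z2 runs from the junction to ground; the shunt arm Z3 also runs from the junction to ground. They appear in parallel: Z3 || Z2 = 1.576 + j37.38 Ω.
Step 4 — Series with input arm Z1: Z_in = Z1 + (Z3 || Z2) = 1.576 + j105.5 Ω = 105.5∠89.1° Ω.
Step 5 — Power factor: PF = cos(φ) = Re(Z)/|Z| = 1.576/105.5 = 0.01494.
Step 6 — Type: Im(Z) = 105.5 ⇒ lagging (phase φ = 89.1°).

PF = 0.01494 (lagging, φ = 89.1°)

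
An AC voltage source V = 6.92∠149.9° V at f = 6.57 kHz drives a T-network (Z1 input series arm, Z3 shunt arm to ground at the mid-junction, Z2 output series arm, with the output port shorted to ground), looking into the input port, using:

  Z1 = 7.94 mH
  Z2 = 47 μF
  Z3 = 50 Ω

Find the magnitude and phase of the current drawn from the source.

Step 1 — Angular frequency: ω = 2π·f = 2π·6570 = 4.128e+04 rad/s.
Step 2 — Component impedances:
  Z1: Z = jωL = j·4.128e+04·0.00794 = 0 + j327.8 Ω
  Z2: Z = 1/(jωC) = -j/(ω·C) = 0 - j0.5154 Ω
  Z3: Z = R = 50 Ω
Step 3 — With the output port shorted to ground, the output series arm Z2 runs from the junction to ground; the shunt arm Z3 also runs from the junction to ground. They appear in parallel: Z3 || Z2 = 0.005312 - j0.5154 Ω.
Step 4 — Series with input arm Z1: Z_in = Z1 + (Z3 || Z2) = 0.005312 + j327.3 Ω = 327.3∠90.0° Ω.
Step 5 — Source phasor: V = 6.92∠149.9° V = -5.987 + j3.47 V.
Step 6 — Ohm's law: I = V / Z_total = (-5.987 + j3.47) / (0.005312 + j327.3) = 0.0106 + j0.01829 A.
Step 7 — Convert to polar: |I| = 0.02115 A, ∠I = 59.9°.

I = 0.02115∠59.9° A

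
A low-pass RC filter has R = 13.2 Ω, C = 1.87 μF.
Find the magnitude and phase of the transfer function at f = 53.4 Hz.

Step 1 — Angular frequency: ω = 2π·53.4 = 335.5 rad/s.
Step 2 — Transfer function: H(jω) = 1/(1 + jωRC).
Step 3 — Denominator: 1 + jωRC = 1 + j·335.5·13.2·1.87e-06 = 1 + j0.008282.
Step 4 — H = 0.9999 - j0.008281.
Step 5 — Magnitude: |H| = 1 (-0.0 dB); phase: φ = -0.5°.

|H| = 1 (-0.0 dB), φ = -0.5°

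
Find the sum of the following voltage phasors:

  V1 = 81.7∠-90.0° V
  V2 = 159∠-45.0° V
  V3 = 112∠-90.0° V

Step 1 — Convert each phasor to rectangular form:
  V1 = 81.7·(cos(-90.0°) + j·sin(-90.0°)) = 0 - j81.7 V
  V2 = 159·(cos(-45.0°) + j·sin(-45.0°)) = 112.4 - j112.4 V
  V3 = 112·(cos(-90.0°) + j·sin(-90.0°)) = 0 - j112 V
Step 2 — Sum components: V_total = 112.4 - j306.1 V.
Step 3 — Convert to polar: |V_total| = 326.1 V, ∠V_total = -69.8°.

V_total = 326.1∠-69.8° V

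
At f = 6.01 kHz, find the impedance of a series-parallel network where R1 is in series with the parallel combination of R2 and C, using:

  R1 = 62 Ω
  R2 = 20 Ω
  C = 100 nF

Step 1 — Angular frequency: ω = 2π·f = 2π·6010 = 3.776e+04 rad/s.
Step 2 — Component impedances:
  R1: Z = R = 62 Ω
  R2: Z = R = 20 Ω
  C: Z = 1/(jωC) = -j/(ω·C) = 0 - j264.8 Ω
Step 3 — Parallel branch: R2 || C = 1/(1/R2 + 1/C) = 19.89 - j1.502 Ω.
Step 4 — Series with R1: Z_total = R1 + (R2 || C) = 81.89 - j1.502 Ω = 81.9∠-1.1° Ω.

Z = 81.89 - j1.502 Ω = 81.9∠-1.1° Ω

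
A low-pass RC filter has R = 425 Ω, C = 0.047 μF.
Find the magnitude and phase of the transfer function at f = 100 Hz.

Step 1 — Angular frequency: ω = 2π·100 = 628.3 rad/s.
Step 2 — Transfer function: H(jω) = 1/(1 + jωRC).
Step 3 — Denominator: 1 + jωRC = 1 + j·628.3·425·4.7e-08 = 1 + j0.01255.
Step 4 — H = 0.9998 - j0.01255.
Step 5 — Magnitude: |H| = 0.9999 (-0.0 dB); phase: φ = -0.7°.

|H| = 0.9999 (-0.0 dB), φ = -0.7°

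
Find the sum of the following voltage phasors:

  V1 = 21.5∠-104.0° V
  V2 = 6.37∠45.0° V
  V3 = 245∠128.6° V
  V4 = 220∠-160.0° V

Step 1 — Convert each phasor to rectangular form:
  V1 = 21.5·(cos(-104.0°) + j·sin(-104.0°)) = -5.201 - j20.86 V
  V2 = 6.37·(cos(45.0°) + j·sin(45.0°)) = 4.504 + j4.504 V
  V3 = 245·(cos(128.6°) + j·sin(128.6°)) = -152.9 + j191.5 V
  V4 = 220·(cos(-160.0°) + j·sin(-160.0°)) = -206.7 - j75.24 V
Step 2 — Sum components: V_total = -360.3 + j99.87 V.
Step 3 — Convert to polar: |V_total| = 373.9 V, ∠V_total = 164.5°.

V_total = 373.9∠164.5° V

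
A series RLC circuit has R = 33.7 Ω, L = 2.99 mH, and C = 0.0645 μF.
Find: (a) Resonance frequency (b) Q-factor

Step 1 — Resonance condition Im(Z)=0 gives ω₀ = 1/√(LC).
Step 2 — ω₀ = 1/√(0.00299·6.45e-08) = 7.201e+04 rad/s.
Step 3 — f₀ = ω₀/(2π) = 1.146e+04 Hz.
Step 4 — Series Q: Q = ω₀L/R = 7.201e+04·0.00299/33.7 = 6.389.

(a) f₀ = 1.146e+04 Hz  (b) Q = 6.389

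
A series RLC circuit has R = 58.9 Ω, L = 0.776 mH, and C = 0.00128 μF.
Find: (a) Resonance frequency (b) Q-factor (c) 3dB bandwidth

Step 1 — Resonance: ω₀ = 1/√(LC) = 1/√(0.000776·1.28e-09) = 1.003e+06 rad/s.
Step 2 — f₀ = ω₀/(2π) = 1.597e+05 Hz.
Step 3 — Series Q: Q = ω₀L/R = 1.003e+06·0.000776/58.9 = 13.22.
Step 4 — Bandwidth: Δω = ω₀/Q = 7.59e+04 rad/s; BW = Δω/(2π) = 1.208e+04 Hz.

(a) f₀ = 1.597e+05 Hz  (b) Q = 13.22  (c) BW = 1.208e+04 Hz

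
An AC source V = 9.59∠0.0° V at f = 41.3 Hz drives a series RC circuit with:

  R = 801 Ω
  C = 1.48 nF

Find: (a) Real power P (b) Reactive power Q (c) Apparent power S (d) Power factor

Step 1 — Angular frequency: ω = 2π·f = 2π·41.3 = 259.5 rad/s.
Step 2 — Component impedances:
  R: Z = R = 801 Ω
  C: Z = 1/(jωC) = -j/(ω·C) = 0 - j2.604e+06 Ω
Step 3 — Series combination: Z_total = R + C = 801 - j2.604e+06 Ω = 2.604e+06∠-90.0° Ω.
Step 4 — Source phasor: V = 9.59∠0.0° V = 9.59 V.
Step 5 — Current: I = V / Z = 1.133e-09 + j3.683e-06 A = 3.683e-06∠90.0° A.
Step 6 — Complex power: S = V·I* = 1.087e-08 - j3.532e-05 VA.
Step 7 — Real power: P = Re(S) = 1.087e-08 W.
Step 8 — Reactive power: Q = Im(S) = -3.532e-05 VAR.
Step 9 — Apparent power: |S| = 3.532e-05 VA.
Step 10 — Power factor: PF = P/|S| = 0.0003076 (leading).

(a) P = 1.087e-08 W  (b) Q = -3.532e-05 VAR  (c) S = 3.532e-05 VA  (d) PF = 0.0003076 (leading)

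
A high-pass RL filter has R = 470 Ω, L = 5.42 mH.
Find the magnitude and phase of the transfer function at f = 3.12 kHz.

Step 1 — Angular frequency: ω = 2π·3120 = 1.96e+04 rad/s.
Step 2 — Transfer function: H(jω) = jωL/(R + jωL).
Step 3 — Numerator jωL = j·106.3; denominator R + jωL = 470 + j106.3.
Step 4 — H = 0.04862 + j0.2151.
Step 5 — Magnitude: |H| = 0.2205 (-13.1 dB); phase: φ = 77.3°.

|H| = 0.2205 (-13.1 dB), φ = 77.3°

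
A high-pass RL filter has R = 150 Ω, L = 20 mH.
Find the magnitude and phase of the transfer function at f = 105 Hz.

Step 1 — Angular frequency: ω = 2π·105 = 659.7 rad/s.
Step 2 — Transfer function: H(jω) = jωL/(R + jωL).
Step 3 — Numerator jωL = j·13.19; denominator R + jωL = 150 + j13.19.
Step 4 — H = 0.007678 + j0.08729.
Step 5 — Magnitude: |H| = 0.08763 (-21.1 dB); phase: φ = 85.0°.

|H| = 0.08763 (-21.1 dB), φ = 85.0°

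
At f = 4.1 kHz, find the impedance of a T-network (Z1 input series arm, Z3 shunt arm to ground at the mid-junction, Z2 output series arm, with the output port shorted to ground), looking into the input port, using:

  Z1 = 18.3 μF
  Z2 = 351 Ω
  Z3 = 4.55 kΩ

Step 1 — Angular frequency: ω = 2π·f = 2π·4100 = 2.576e+04 rad/s.
Step 2 — Component impedances:
  Z1: Z = 1/(jωC) = -j/(ω·C) = 0 - j2.121 Ω
  Z2: Z = R = 351 Ω
  Z3: Z = R = 4550 Ω
Step 3 — With the output port shorted to ground, the output series arm Z2 runs from the junction to ground; the shunt arm Z3 also runs from the junction to ground. They appear in parallel: Z3 || Z2 = 325.9 Ω.
Step 4 — Series with input arm Z1: Z_in = Z1 + (Z3 || Z2) = 325.9 - j2.121 Ω = 325.9∠-0.4° Ω.

Z = 325.9 - j2.121 Ω = 325.9∠-0.4° Ω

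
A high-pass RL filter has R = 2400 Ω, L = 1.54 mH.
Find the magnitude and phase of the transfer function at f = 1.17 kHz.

Step 1 — Angular frequency: ω = 2π·1170 = 7351 rad/s.
Step 2 — Transfer function: H(jω) = jωL/(R + jωL).
Step 3 — Numerator jωL = j·11.32; denominator R + jωL = 2400 + j11.32.
Step 4 — H = 2.225e-05 + j0.004717.
Step 5 — Magnitude: |H| = 0.004717 (-46.5 dB); phase: φ = 89.7°.

|H| = 0.004717 (-46.5 dB), φ = 89.7°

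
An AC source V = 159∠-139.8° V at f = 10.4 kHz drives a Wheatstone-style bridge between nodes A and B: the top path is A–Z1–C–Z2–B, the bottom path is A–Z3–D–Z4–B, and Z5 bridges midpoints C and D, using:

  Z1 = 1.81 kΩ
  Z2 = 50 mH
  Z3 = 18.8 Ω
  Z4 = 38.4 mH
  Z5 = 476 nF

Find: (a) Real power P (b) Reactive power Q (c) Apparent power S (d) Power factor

Step 1 — Angular frequency: ω = 2π·f = 2π·1.04e+04 = 6.535e+04 rad/s.
Step 2 — Component impedances:
  Z1: Z = R = 1810 Ω
  Z2: Z = jωL = j·6.535e+04·0.05 = 0 + j3267 Ω
  Z3: Z = R = 18.8 Ω
  Z4: Z = jωL = j·6.535e+04·0.0384 = 0 + j2509 Ω
  Z5: Z = 1/(jωC) = -j/(ω·C) = 0 - j32.15 Ω
Step 3 — Bridge requires nodal analysis (the Z5 bridge couples midpoints C and D, so the two paths cannot be reduced to a simple series/parallel combination). Setting node B to ground and injecting 1 A at node A, the 3-node admittance system at A, C, D solves to V_A = Z_AB = 18.71 + j1413 Ω = 1414∠89.2° Ω.
Step 4 — Source phasor: V = 159∠-139.8° V = -121.4 - j102.6 V.
Step 5 — Current: I = V / Z = -0.07373 + j0.08494 A = 0.1125∠131.0° A.
Step 6 — Complex power: S = V·I* = 0.2367 + j17.88 VA.
Step 7 — Real power: P = Re(S) = 0.2367 W.
Step 8 — Reactive power: Q = Im(S) = 17.88 VAR.
Step 9 — Apparent power: |S| = 17.88 VA.
Step 10 — Power factor: PF = P/|S| = 0.01324 (lagging).

(a) P = 0.2367 W  (b) Q = 17.88 VAR  (c) S = 17.88 VA  (d) PF = 0.01324 (lagging)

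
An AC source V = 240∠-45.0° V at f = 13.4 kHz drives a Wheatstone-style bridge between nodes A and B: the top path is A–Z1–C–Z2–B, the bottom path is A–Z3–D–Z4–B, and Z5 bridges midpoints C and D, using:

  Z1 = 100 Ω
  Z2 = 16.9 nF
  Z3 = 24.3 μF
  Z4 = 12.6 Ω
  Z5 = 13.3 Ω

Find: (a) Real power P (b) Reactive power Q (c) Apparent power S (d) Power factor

Step 1 — Angular frequency: ω = 2π·f = 2π·1.34e+04 = 8.419e+04 rad/s.
Step 2 — Component impedances:
  Z1: Z = R = 100 Ω
  Z2: Z = 1/(jωC) = -j/(ω·C) = 0 - j702.8 Ω
  Z3: Z = 1/(jωC) = -j/(ω·C) = 0 - j0.4888 Ω
  Z4: Z = R = 12.6 Ω
  Z5: Z = R = 13.3 Ω
Step 3 — Bridge requires nodal analysis (the Z5 bridge couples midpoints C and D, so the two paths cannot be reduced to a simple series/parallel combination). Setting node B to ground and injecting 1 A at node A, the 3-node admittance system at A, C, D solves to V_A = Z_AB = 12.59 - j0.7143 Ω = 12.61∠-3.2° Ω.
Step 4 — Source phasor: V = 240∠-45.0° V = 169.7 - j169.7 V.
Step 5 — Current: I = V / Z = 14.2 - j12.67 A = 19.03∠-41.8° A.
Step 6 — Complex power: S = V·I* = 4560 - j258.7 VA.
Step 7 — Real power: P = Re(S) = 4560 W.
Step 8 — Reactive power: Q = Im(S) = -258.7 VAR.
Step 9 — Apparent power: |S| = 4567 VA.
Step 10 — Power factor: PF = P/|S| = 0.9984 (leading).

(a) P = 4560 W  (b) Q = -258.7 VAR  (c) S = 4567 VA  (d) PF = 0.9984 (leading)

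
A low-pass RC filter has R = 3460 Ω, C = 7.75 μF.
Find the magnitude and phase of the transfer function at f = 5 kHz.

Step 1 — Angular frequency: ω = 2π·5000 = 3.142e+04 rad/s.
Step 2 — Transfer function: H(jω) = 1/(1 + jωRC).
Step 3 — Denominator: 1 + jωRC = 1 + j·3.142e+04·3460·7.75e-06 = 1 + j842.4.
Step 4 — H = 1.409e-06 - j0.001187.
Step 5 — Magnitude: |H| = 0.001187 (-58.5 dB); phase: φ = -89.9°.

|H| = 0.001187 (-58.5 dB), φ = -89.9°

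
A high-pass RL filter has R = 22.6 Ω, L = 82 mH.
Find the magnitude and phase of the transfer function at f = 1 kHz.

Step 1 — Angular frequency: ω = 2π·1000 = 6283 rad/s.
Step 2 — Transfer function: H(jω) = jωL/(R + jωL).
Step 3 — Numerator jωL = j·515.2; denominator R + jωL = 22.6 + j515.2.
Step 4 — H = 0.9981 + j0.04378.
Step 5 — Magnitude: |H| = 0.999 (-0.0 dB); phase: φ = 2.5°.

|H| = 0.999 (-0.0 dB), φ = 2.5°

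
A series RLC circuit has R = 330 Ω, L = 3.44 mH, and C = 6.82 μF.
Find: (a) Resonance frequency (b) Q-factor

Step 1 — Resonance condition Im(Z)=0 gives ω₀ = 1/√(LC).
Step 2 — ω₀ = 1/√(0.00344·6.82e-06) = 6529 rad/s.
Step 3 — f₀ = ω₀/(2π) = 1039 Hz.
Step 4 — Series Q: Q = ω₀L/R = 6529·0.00344/330 = 0.06806.

(a) f₀ = 1039 Hz  (b) Q = 0.06806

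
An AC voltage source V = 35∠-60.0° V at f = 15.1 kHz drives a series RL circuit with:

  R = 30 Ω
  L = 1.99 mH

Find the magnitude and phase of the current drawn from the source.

Step 1 — Angular frequency: ω = 2π·f = 2π·1.51e+04 = 9.488e+04 rad/s.
Step 2 — Component impedances:
  R: Z = R = 30 Ω
  L: Z = jωL = j·9.488e+04·0.00199 = 0 + j188.8 Ω
Step 3 — Series combination: Z_total = R + L = 30 + j188.8 Ω = 191.2∠81.0° Ω.
Step 4 — Source phasor: V = 35∠-60.0° V = 17.5 - j30.31 V.
Step 5 — Ohm's law: I = V / Z_total = (17.5 - j30.31) / (30 + j188.8) = -0.1422 - j0.1153 A.
Step 6 — Convert to polar: |I| = 0.1831 A, ∠I = -141.0°.

I = 0.1831∠-141.0° A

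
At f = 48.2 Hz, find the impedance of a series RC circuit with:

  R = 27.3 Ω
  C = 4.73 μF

Step 1 — Angular frequency: ω = 2π·f = 2π·48.2 = 302.8 rad/s.
Step 2 — Component impedances:
  R: Z = R = 27.3 Ω
  C: Z = 1/(jωC) = -j/(ω·C) = 0 - j698.1 Ω
Step 3 — Series combination: Z_total = R + C = 27.3 - j698.1 Ω = 698.6∠-87.8° Ω.

Z = 27.3 - j698.1 Ω = 698.6∠-87.8° Ω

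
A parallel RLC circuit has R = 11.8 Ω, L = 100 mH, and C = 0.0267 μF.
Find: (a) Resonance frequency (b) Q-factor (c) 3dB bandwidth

Step 1 — Resonance: ω₀ = 1/√(LC) = 1/√(0.1·2.67e-08) = 1.935e+04 rad/s.
Step 2 — f₀ = ω₀/(2π) = 3080 Hz.
Step 3 — Parallel Q: Q = R/(ω₀L) = 11.8/(1.935e+04·0.1) = 0.006097.
Step 4 — Bandwidth: Δω = ω₀/Q = 3.174e+06 rad/s; BW = Δω/(2π) = 5.052e+05 Hz.

(a) f₀ = 3080 Hz  (b) Q = 0.006097  (c) BW = 5.052e+05 Hz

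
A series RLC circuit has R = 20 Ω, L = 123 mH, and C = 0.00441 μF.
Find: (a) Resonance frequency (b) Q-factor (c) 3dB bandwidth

Step 1 — Resonance condition Im(Z)=0 gives ω₀ = 1/√(LC).
Step 2 — ω₀ = 1/√(0.123·4.41e-09) = 4.294e+04 rad/s.
Step 3 — f₀ = ω₀/(2π) = 6834 Hz.
Step 4 — Series Q: Q = ω₀L/R = 4.294e+04·0.123/20 = 264.1.
Step 5 — 3dB bandwidth: Δω = ω₀/Q = 162.6 rad/s; BW = Δω/(2π) = 25.88 Hz.

(a) f₀ = 6834 Hz  (b) Q = 264.1  (c) BW = 25.88 Hz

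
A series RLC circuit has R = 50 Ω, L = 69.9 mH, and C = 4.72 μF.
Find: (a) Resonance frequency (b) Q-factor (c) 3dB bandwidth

Step 1 — Resonance: ω₀ = 1/√(LC) = 1/√(0.0699·4.72e-06) = 1741 rad/s.
Step 2 — f₀ = ω₀/(2π) = 277.1 Hz.
Step 3 — Series Q: Q = ω₀L/R = 1741·0.0699/50 = 2.434.
Step 4 — Bandwidth: Δω = ω₀/Q = 715.3 rad/s; BW = Δω/(2π) = 113.8 Hz.

(a) f₀ = 277.1 Hz  (b) Q = 2.434  (c) BW = 113.8 Hz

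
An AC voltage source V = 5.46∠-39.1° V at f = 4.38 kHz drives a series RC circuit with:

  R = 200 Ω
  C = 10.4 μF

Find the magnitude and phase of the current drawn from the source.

Step 1 — Angular frequency: ω = 2π·f = 2π·4380 = 2.752e+04 rad/s.
Step 2 — Component impedances:
  R: Z = R = 200 Ω
  C: Z = 1/(jωC) = -j/(ω·C) = 0 - j3.494 Ω
Step 3 — Series combination: Z_total = R + C = 200 - j3.494 Ω = 200∠-1.0° Ω.
Step 4 — Source phasor: V = 5.46∠-39.1° V = 4.237 - j3.443 V.
Step 5 — Ohm's law: I = V / Z_total = (4.237 - j3.443) / (200 - j3.494) = 0.02148 - j0.01684 A.
Step 6 — Convert to polar: |I| = 0.0273 A, ∠I = -38.1°.

I = 0.0273∠-38.1° A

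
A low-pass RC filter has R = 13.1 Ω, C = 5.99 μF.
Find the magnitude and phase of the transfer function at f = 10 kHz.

Step 1 — Angular frequency: ω = 2π·1e+04 = 6.283e+04 rad/s.
Step 2 — Transfer function: H(jω) = 1/(1 + jωRC).
Step 3 — Denominator: 1 + jωRC = 1 + j·6.283e+04·13.1·5.99e-06 = 1 + j4.93.
Step 4 — H = 0.03951 - j0.1948.
Step 5 — Magnitude: |H| = 0.1988 (-14.0 dB); phase: φ = -78.5°.

|H| = 0.1988 (-14.0 dB), φ = -78.5°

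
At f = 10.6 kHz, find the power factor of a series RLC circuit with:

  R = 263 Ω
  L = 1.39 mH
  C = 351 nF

Step 1 — Angular frequency: ω = 2π·f = 2π·1.06e+04 = 6.66e+04 rad/s.
Step 2 — Component impedances:
  R: Z = R = 263 Ω
  L: Z = jωL = j·6.66e+04·0.00139 = 0 + j92.58 Ω
  C: Z = 1/(jωC) = -j/(ω·C) = 0 - j42.78 Ω
Step 3 — Series combination: Z_total = R + L + C = 263 + j49.8 Ω = 267.7∠10.7° Ω.
Step 4 — Power factor: PF = cos(φ) = Re(Z)/|Z| = 263/267.673 = 0.9825.
Step 5 — Type: Im(Z) = 49.8 ⇒ lagging (phase φ = 10.7°).

PF = 0.9825 (lagging, φ = 10.7°)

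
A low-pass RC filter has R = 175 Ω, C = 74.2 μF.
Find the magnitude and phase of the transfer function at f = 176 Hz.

Step 1 — Angular frequency: ω = 2π·176 = 1106 rad/s.
Step 2 — Transfer function: H(jω) = 1/(1 + jωRC).
Step 3 — Denominator: 1 + jωRC = 1 + j·1106·175·7.42e-05 = 1 + j14.36.
Step 4 — H = 0.004826 - j0.0693.
Step 5 — Magnitude: |H| = 0.06947 (-23.2 dB); phase: φ = -86.0°.

|H| = 0.06947 (-23.2 dB), φ = -86.0°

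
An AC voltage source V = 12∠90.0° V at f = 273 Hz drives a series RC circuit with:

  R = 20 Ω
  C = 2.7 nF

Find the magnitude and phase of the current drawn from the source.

Step 1 — Angular frequency: ω = 2π·f = 2π·273 = 1715 rad/s.
Step 2 — Component impedances:
  R: Z = R = 20 Ω
  C: Z = 1/(jωC) = -j/(ω·C) = 0 - j2.159e+05 Ω
Step 3 — Series combination: Z_total = R + C = 20 - j2.159e+05 Ω = 2.159e+05∠-90.0° Ω.
Step 4 — Source phasor: V = 12∠90.0° V = 0 + j12 V.
Step 5 — Ohm's law: I = V / Z_total = (0 + j12) / (20 - j2.159e+05) = -5.558e-05 + j5.148e-09 A.
Step 6 — Convert to polar: |I| = 5.558e-05 A, ∠I = 180.0°.

I = 5.558e-05∠180.0° A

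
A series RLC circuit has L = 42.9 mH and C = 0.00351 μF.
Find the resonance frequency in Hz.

Step 1 — Resonance condition Im(Z)=0 gives ω₀ = 1/√(LC).
Step 2 — ω₀ = 1/√(0.0429·3.51e-09) = 8.149e+04 rad/s.
Step 3 — f₀ = ω₀/(2π) = 1.297e+04 Hz.

f₀ = 1.297e+04 Hz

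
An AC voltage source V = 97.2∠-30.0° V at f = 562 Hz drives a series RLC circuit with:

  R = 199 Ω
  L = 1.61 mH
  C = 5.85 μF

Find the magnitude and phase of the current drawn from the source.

Step 1 — Angular frequency: ω = 2π·f = 2π·562 = 3531 rad/s.
Step 2 — Component impedances:
  R: Z = R = 199 Ω
  L: Z = jωL = j·3531·0.00161 = 0 + j5.685 Ω
  C: Z = 1/(jωC) = -j/(ω·C) = 0 - j48.41 Ω
Step 3 — Series combination: Z_total = R + L + C = 199 - j42.72 Ω = 203.5∠-12.1° Ω.
Step 4 — Source phasor: V = 97.2∠-30.0° V = 84.18 - j48.6 V.
Step 5 — Ohm's law: I = V / Z_total = (84.18 - j48.6) / (199 - j42.72) = 0.4545 - j0.1466 A.
Step 6 — Convert to polar: |I| = 0.4776 A, ∠I = -17.9°.

I = 0.4776∠-17.9° A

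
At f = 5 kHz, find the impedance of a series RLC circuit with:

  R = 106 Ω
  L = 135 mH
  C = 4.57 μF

Step 1 — Angular frequency: ω = 2π·f = 2π·5000 = 3.142e+04 rad/s.
Step 2 — Component impedances:
  R: Z = R = 106 Ω
  L: Z = jωL = j·3.142e+04·0.135 = 0 + j4241 Ω
  C: Z = 1/(jωC) = -j/(ω·C) = 0 - j6.965 Ω
Step 3 — Series combination: Z_total = R + L + C = 106 + j4234 Ω = 4236∠88.6° Ω.

Z = 106 + j4234 Ω = 4236∠88.6° Ω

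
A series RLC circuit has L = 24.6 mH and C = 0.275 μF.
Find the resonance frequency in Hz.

Step 1 — Resonance condition Im(Z)=0 gives ω₀ = 1/√(LC).
Step 2 — ω₀ = 1/√(0.0246·2.75e-07) = 1.216e+04 rad/s.
Step 3 — f₀ = ω₀/(2π) = 1935 Hz.

f₀ = 1935 Hz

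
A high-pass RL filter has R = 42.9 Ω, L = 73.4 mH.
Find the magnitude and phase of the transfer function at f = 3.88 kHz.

Step 1 — Angular frequency: ω = 2π·3880 = 2.438e+04 rad/s.
Step 2 — Transfer function: H(jω) = jωL/(R + jωL).
Step 3 — Numerator jωL = j·1789; denominator R + jωL = 42.9 + j1789.
Step 4 — H = 0.9994 + j0.02396.
Step 5 — Magnitude: |H| = 0.9997 (-0.0 dB); phase: φ = 1.4°.

|H| = 0.9997 (-0.0 dB), φ = 1.4°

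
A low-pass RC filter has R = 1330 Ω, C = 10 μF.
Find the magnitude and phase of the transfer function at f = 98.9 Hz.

Step 1 — Angular frequency: ω = 2π·98.9 = 621.4 rad/s.
Step 2 — Transfer function: H(jω) = 1/(1 + jωRC).
Step 3 — Denominator: 1 + jωRC = 1 + j·621.4·1330·1e-05 = 1 + j8.265.
Step 4 — H = 0.01443 - j0.1193.
Step 5 — Magnitude: |H| = 0.1201 (-18.4 dB); phase: φ = -83.1°.

|H| = 0.1201 (-18.4 dB), φ = -83.1°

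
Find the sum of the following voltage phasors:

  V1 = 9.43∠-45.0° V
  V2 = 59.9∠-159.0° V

Step 1 — Convert each phasor to rectangular form:
  V1 = 9.43·(cos(-45.0°) + j·sin(-45.0°)) = 6.668 - j6.668 V
  V2 = 59.9·(cos(-159.0°) + j·sin(-159.0°)) = -55.92 - j21.47 V
Step 2 — Sum components: V_total = -49.25 - j28.13 V.
Step 3 — Convert to polar: |V_total| = 56.72 V, ∠V_total = -150.3°.

V_total = 56.72∠-150.3° V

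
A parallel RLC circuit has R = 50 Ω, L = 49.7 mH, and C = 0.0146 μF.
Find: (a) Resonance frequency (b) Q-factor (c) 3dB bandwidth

Step 1 — Resonance: ω₀ = 1/√(LC) = 1/√(0.0497·1.46e-08) = 3.712e+04 rad/s.
Step 2 — f₀ = ω₀/(2π) = 5908 Hz.
Step 3 — Parallel Q: Q = R/(ω₀L) = 50/(3.712e+04·0.0497) = 0.0271.
Step 4 — Bandwidth: Δω = ω₀/Q = 1.37e+06 rad/s; BW = Δω/(2π) = 2.18e+05 Hz.

(a) f₀ = 5908 Hz  (b) Q = 0.0271  (c) BW = 2.18e+05 Hz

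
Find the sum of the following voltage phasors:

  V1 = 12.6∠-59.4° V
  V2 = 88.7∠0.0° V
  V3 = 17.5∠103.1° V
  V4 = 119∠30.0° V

Step 1 — Convert each phasor to rectangular form:
  V1 = 12.6·(cos(-59.4°) + j·sin(-59.4°)) = 6.414 - j10.85 V
  V2 = 88.7·(cos(0.0°) + j·sin(0.0°)) = 88.7 V
  V3 = 17.5·(cos(103.1°) + j·sin(103.1°)) = -3.966 + j17.04 V
  V4 = 119·(cos(30.0°) + j·sin(30.0°)) = 103.1 + j59.5 V
Step 2 — Sum components: V_total = 194.2 + j65.7 V.
Step 3 — Convert to polar: |V_total| = 205 V, ∠V_total = 18.7°.

V_total = 205∠18.7° V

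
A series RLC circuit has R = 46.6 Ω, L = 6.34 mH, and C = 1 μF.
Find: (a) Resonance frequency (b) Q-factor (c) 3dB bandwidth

Step 1 — Resonance: ω₀ = 1/√(LC) = 1/√(0.00634·1e-06) = 1.256e+04 rad/s.
Step 2 — f₀ = ω₀/(2π) = 1999 Hz.
Step 3 — Series Q: Q = ω₀L/R = 1.256e+04·0.00634/46.6 = 1.709.
Step 4 — Bandwidth: Δω = ω₀/Q = 7350 rad/s; BW = Δω/(2π) = 1170 Hz.

(a) f₀ = 1999 Hz  (b) Q = 1.709  (c) BW = 1170 Hz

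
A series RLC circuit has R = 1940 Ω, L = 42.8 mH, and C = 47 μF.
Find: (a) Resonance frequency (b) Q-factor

Step 1 — Resonance condition Im(Z)=0 gives ω₀ = 1/√(LC).
Step 2 — ω₀ = 1/√(0.0428·4.7e-05) = 705.1 rad/s.
Step 3 — f₀ = ω₀/(2π) = 112.2 Hz.
Step 4 — Series Q: Q = ω₀L/R = 705.1·0.0428/1940 = 0.01556.

(a) f₀ = 112.2 Hz  (b) Q = 0.01556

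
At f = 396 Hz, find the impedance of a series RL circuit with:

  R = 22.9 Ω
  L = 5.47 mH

Step 1 — Angular frequency: ω = 2π·f = 2π·396 = 2488 rad/s.
Step 2 — Component impedances:
  R: Z = R = 22.9 Ω
  L: Z = jωL = j·2488·0.00547 = 0 + j13.61 Ω
Step 3 — Series combination: Z_total = R + L = 22.9 + j13.61 Ω = 26.64∠30.7° Ω.

Z = 22.9 + j13.61 Ω = 26.64∠30.7° Ω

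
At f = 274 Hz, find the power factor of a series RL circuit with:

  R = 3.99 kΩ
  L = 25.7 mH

Step 1 — Angular frequency: ω = 2π·f = 2π·274 = 1722 rad/s.
Step 2 — Component impedances:
  R: Z = R = 3990 Ω
  L: Z = jωL = j·1722·0.0257 = 0 + j44.24 Ω
Step 3 — Series combination: Z_total = R + L = 3990 + j44.24 Ω = 3990∠0.6° Ω.
Step 4 — Power factor: PF = cos(φ) = Re(Z)/|Z| = 3990/3990.2 = 0.9999.
Step 5 — Type: Im(Z) = 44.24 ⇒ lagging (phase φ = 0.6°).

PF = 0.9999 (lagging, φ = 0.6°)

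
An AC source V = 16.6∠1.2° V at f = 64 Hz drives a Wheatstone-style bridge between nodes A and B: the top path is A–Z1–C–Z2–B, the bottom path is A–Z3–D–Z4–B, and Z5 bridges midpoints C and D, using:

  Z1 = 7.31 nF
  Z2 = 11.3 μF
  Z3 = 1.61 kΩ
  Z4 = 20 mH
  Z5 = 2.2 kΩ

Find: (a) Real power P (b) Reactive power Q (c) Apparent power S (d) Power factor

Step 1 — Angular frequency: ω = 2π·f = 2π·64 = 402.1 rad/s.
Step 2 — Component impedances:
  Z1: Z = 1/(jωC) = -j/(ω·C) = 0 - j3.402e+05 Ω
  Z2: Z = 1/(jωC) = -j/(ω·C) = 0 - j220.1 Ω
  Z3: Z = R = 1610 Ω
  Z4: Z = jωL = j·402.1·0.02 = 0 + j8.042 Ω
  Z5: Z = R = 2200 Ω
Step 3 — Bridge requires nodal analysis (the Z5 bridge couples midpoints C and D, so the two paths cannot be reduced to a simple series/parallel combination). Setting node B to ground and injecting 1 A at node A, the 3-node admittance system at A, C, D solves to V_A = Z_AB = 1610 + j0.4377 Ω = 1610∠0.0° Ω.
Step 4 — Source phasor: V = 16.6∠1.2° V = 16.6 + j0.3476 V.
Step 5 — Current: I = V / Z = 0.01031 + j0.0002131 A = 0.01031∠1.2° A.
Step 6 — Complex power: S = V·I* = 0.1711 + j4.653e-05 VA.
Step 7 — Real power: P = Re(S) = 0.1711 W.
Step 8 — Reactive power: Q = Im(S) = 4.653e-05 VAR.
Step 9 — Apparent power: |S| = 0.1711 VA.
Step 10 — Power factor: PF = P/|S| = 1 (lagging).

(a) P = 0.1711 W  (b) Q = 4.653e-05 VAR  (c) S = 0.1711 VA  (d) PF = 1 (lagging)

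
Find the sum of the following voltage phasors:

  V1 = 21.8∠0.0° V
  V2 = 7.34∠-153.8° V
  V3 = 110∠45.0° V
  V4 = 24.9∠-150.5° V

Step 1 — Convert each phasor to rectangular form:
  V1 = 21.8·(cos(0.0°) + j·sin(0.0°)) = 21.8 V
  V2 = 7.34·(cos(-153.8°) + j·sin(-153.8°)) = -6.586 - j3.241 V
  V3 = 110·(cos(45.0°) + j·sin(45.0°)) = 77.78 + j77.78 V
  V4 = 24.9·(cos(-150.5°) + j·sin(-150.5°)) = -21.67 - j12.26 V
Step 2 — Sum components: V_total = 71.32 + j62.28 V.
Step 3 — Convert to polar: |V_total| = 94.69 V, ∠V_total = 41.1°.

V_total = 94.69∠41.1° V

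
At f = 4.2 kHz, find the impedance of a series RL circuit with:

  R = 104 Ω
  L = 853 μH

Step 1 — Angular frequency: ω = 2π·f = 2π·4200 = 2.639e+04 rad/s.
Step 2 — Component impedances:
  R: Z = R = 104 Ω
  L: Z = jωL = j·2.639e+04·0.000853 = 0 + j22.51 Ω
Step 3 — Series combination: Z_total = R + L = 104 + j22.51 Ω = 106.4∠12.2° Ω.

Z = 104 + j22.51 Ω = 106.4∠12.2° Ω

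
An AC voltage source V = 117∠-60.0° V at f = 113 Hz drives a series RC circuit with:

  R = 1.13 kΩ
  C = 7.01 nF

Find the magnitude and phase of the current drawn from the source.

Step 1 — Angular frequency: ω = 2π·f = 2π·113 = 710 rad/s.
Step 2 — Component impedances:
  R: Z = R = 1130 Ω
  C: Z = 1/(jωC) = -j/(ω·C) = 0 - j2.009e+05 Ω
Step 3 — Series combination: Z_total = R + C = 1130 - j2.009e+05 Ω = 2.009e+05∠-89.7° Ω.
Step 4 — Source phasor: V = 117∠-60.0° V = 58.5 - j101.3 V.
Step 5 — Ohm's law: I = V / Z_total = (58.5 - j101.3) / (1130 - j2.009e+05) = 0.0005059 + j0.0002883 A.
Step 6 — Convert to polar: |I| = 0.0005823 A, ∠I = 29.7°.

I = 0.0005823∠29.7° A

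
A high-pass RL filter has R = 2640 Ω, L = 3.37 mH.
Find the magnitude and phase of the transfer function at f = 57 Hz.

Step 1 — Angular frequency: ω = 2π·57 = 358.1 rad/s.
Step 2 — Transfer function: H(jω) = jωL/(R + jωL).
Step 3 — Numerator jωL = j·1.207; denominator R + jωL = 2640 + j1.207.
Step 4 — H = 2.09e-07 + j0.0004572.
Step 5 — Magnitude: |H| = 0.0004572 (-66.8 dB); phase: φ = 90.0°.

|H| = 0.0004572 (-66.8 dB), φ = 90.0°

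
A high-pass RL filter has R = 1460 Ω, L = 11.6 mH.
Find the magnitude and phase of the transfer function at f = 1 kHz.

Step 1 — Angular frequency: ω = 2π·1000 = 6283 rad/s.
Step 2 — Transfer function: H(jω) = jωL/(R + jωL).
Step 3 — Numerator jωL = j·72.88; denominator R + jωL = 1460 + j72.88.
Step 4 — H = 0.002486 + j0.0498.
Step 5 — Magnitude: |H| = 0.04986 (-26.0 dB); phase: φ = 87.1°.

|H| = 0.04986 (-26.0 dB), φ = 87.1°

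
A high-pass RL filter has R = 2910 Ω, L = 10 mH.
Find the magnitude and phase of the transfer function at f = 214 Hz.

Step 1 — Angular frequency: ω = 2π·214 = 1345 rad/s.
Step 2 — Transfer function: H(jω) = jωL/(R + jωL).
Step 3 — Numerator jωL = j·13.45; denominator R + jωL = 2910 + j13.45.
Step 4 — H = 2.135e-05 + j0.004621.
Step 5 — Magnitude: |H| = 0.004621 (-46.7 dB); phase: φ = 89.7°.

|H| = 0.004621 (-46.7 dB), φ = 89.7°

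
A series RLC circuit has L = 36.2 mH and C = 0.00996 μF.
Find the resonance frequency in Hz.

Step 1 — Resonance condition Im(Z)=0 gives ω₀ = 1/√(LC).
Step 2 — ω₀ = 1/√(0.0362·9.96e-09) = 5.266e+04 rad/s.
Step 3 — f₀ = ω₀/(2π) = 8382 Hz.

f₀ = 8382 Hz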